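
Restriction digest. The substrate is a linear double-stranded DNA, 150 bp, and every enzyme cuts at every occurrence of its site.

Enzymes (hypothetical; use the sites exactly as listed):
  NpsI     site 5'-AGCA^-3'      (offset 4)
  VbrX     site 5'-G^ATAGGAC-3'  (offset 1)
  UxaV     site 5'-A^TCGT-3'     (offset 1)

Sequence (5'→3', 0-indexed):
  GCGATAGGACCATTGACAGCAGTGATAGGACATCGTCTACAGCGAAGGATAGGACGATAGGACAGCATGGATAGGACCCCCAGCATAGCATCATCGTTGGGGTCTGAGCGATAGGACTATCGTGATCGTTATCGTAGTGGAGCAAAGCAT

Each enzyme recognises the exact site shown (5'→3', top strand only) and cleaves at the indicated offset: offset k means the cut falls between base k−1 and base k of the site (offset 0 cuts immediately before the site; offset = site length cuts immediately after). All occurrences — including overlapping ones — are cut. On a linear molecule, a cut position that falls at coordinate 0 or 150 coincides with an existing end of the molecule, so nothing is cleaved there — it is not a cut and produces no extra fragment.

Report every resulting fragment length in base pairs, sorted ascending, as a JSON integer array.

Scan for sites:
  NpsI AGCA/4: at [17, 63, 81, 86, 140, 145] ⇒ [21, 67, 85, 90, 144, 149]
  VbrX GATAGGAC/1: at [2, 23, 47, 55, 69, 109] ⇒ [3, 24, 48, 56, 70, 110]
  UxaV ATCGT/1: at [31, 92, 118, 124, 130] ⇒ [32, 93, 119, 125, 131]

All cut coordinates (distinct, sorted): [3, 21, 24, 32, 48, 56, 67, 70, 85, 90, 93, 110, 119, 125, 131, 144, 149]

Fragments:
  [0,3): 3 bp
  [3,21): 18 bp
  [21,24): 3 bp
  [24,32): 8 bp
  [32,48): 16 bp
  [48,56): 8 bp
  [56,67): 11 bp
  [67,70): 3 bp
  [70,85): 15 bp
  [85,90): 5 bp
  [90,93): 3 bp
  [93,110): 17 bp
  [110,119): 9 bp
  [119,125): 6 bp
  [125,131): 6 bp
  [131,144): 13 bp
  [144,149): 5 bp
  [149,150): 1 bp

[1,3,3,3,3,5,5,6,6,8,8,9,11,13,15,16,17,18]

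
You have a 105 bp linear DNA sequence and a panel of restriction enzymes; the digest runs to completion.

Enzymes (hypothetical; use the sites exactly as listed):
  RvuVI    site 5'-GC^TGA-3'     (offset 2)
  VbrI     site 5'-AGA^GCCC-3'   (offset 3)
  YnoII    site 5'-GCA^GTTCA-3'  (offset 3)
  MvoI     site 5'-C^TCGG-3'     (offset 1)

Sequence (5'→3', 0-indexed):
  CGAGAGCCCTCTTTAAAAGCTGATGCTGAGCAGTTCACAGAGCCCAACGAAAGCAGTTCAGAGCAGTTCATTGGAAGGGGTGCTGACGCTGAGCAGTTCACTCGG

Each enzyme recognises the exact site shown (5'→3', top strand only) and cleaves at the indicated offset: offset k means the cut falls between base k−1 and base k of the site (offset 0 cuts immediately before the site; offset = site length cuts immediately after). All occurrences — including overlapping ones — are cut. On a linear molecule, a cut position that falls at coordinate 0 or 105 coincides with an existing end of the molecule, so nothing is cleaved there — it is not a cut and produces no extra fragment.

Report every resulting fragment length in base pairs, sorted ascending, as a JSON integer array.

Site scan:
  RvuVI GCTGA/2: at [18, 24, 81, 87] ⇒ [20, 26, 83, 89]
  VbrI AGAGCCC/3: at [2, 38] ⇒ [5, 41]
  YnoII GCAGTTCA/3: at [29, 52, 62, 92] ⇒ [32, 55, 65, 95]
  MvoI CTCGG/1: at [100] ⇒ [101]

Pooled cuts: [5, 20, 26, 32, 41, 55, 65, 83, 89, 95, 101]

Fragments:
  [0,5): 5 bp
  [5,20): 15 bp
  [20,26): 6 bp
  [26,32): 6 bp
  [32,41): 9 bp
  [41,55): 14 bp
  [55,65): 10 bp
  [65,83): 18 bp
  [83,89): 6 bp
  [89,95): 6 bp
  [95,101): 6 bp
  [101,105): 4 bp

[4,5,6,6,6,6,6,9,10,14,15,18]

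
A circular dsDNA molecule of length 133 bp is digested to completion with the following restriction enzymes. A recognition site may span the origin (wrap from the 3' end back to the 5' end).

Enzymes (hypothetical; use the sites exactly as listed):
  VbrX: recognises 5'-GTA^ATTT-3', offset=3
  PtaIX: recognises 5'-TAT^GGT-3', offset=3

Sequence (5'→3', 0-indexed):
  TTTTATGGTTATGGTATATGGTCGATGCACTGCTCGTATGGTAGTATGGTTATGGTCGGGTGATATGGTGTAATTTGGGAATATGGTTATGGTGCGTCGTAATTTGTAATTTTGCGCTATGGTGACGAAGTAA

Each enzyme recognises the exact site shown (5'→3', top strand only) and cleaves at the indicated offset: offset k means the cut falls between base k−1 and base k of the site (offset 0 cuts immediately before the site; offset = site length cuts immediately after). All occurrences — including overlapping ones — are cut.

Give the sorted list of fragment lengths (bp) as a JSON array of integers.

Per-enzyme occurrences:
  VbrX (GTAATTT, off=3): starts [69, 98, 105, 129] → cuts [72, 101, 108, 132]
  PtaIX (TATGGT, off=3): starts [3, 9, 16, 36, 44, 50, 63, 81, 87, 117] → cuts [6, 12, 19, 39, 47, 53, 66, 84, 90, 120]

All cut coordinates (distinct, sorted): [6, 12, 19, 39, 47, 53, 66, 72, 84, 90, 101, 108, 120, 132]

Fragment lengths:
  6→12: 6 bp
  12→19: 7 bp
  19→39: 20 bp
  39→47: 8 bp
  47→53: 6 bp
  53→66: 13 bp
  66→72: 6 bp
  72→84: 12 bp
  84→90: 6 bp
  90→101: 11 bp
  101→108: 7 bp
  108→120: 12 bp
  120→132: 12 bp
  132→6 (wrap): 133-132+6 = 7 bp

[6,6,6,6,7,7,7,8,11,12,12,12,13,20]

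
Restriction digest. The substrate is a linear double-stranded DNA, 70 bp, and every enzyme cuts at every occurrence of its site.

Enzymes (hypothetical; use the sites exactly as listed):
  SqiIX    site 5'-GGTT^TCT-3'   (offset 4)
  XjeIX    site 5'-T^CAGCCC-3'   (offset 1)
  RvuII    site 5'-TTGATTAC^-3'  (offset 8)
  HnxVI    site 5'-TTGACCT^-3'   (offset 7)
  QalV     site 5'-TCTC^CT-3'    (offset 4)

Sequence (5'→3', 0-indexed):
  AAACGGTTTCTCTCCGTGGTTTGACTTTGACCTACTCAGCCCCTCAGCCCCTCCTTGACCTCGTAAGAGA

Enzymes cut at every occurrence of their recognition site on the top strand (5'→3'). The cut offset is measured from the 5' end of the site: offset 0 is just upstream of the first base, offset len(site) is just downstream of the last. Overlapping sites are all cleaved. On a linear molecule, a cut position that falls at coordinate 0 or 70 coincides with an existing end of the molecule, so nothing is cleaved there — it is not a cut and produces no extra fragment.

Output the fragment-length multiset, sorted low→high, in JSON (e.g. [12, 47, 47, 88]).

Scan for sites:
  SqiIX GGTTTCT/4: at [4] ⇒ [8]
  XjeIX TCAGCCC/1: at [35, 43] ⇒ [36, 44]
  RvuII (TTGATTAC, off=8): no sites
  HnxVI TTGACCT/7: at [26, 54] ⇒ [33, 61]
  QalV (TCTCCT, off=4): no sites

Pooled cuts: [8, 33, 36, 44, 61]

Fragments:
  [0,8): 8 bp
  [8,33): 25 bp
  [33,36): 3 bp
  [36,44): 8 bp
  [44,61): 17 bp
  [61,70): 9 bp

[3,8,8,9,17,25]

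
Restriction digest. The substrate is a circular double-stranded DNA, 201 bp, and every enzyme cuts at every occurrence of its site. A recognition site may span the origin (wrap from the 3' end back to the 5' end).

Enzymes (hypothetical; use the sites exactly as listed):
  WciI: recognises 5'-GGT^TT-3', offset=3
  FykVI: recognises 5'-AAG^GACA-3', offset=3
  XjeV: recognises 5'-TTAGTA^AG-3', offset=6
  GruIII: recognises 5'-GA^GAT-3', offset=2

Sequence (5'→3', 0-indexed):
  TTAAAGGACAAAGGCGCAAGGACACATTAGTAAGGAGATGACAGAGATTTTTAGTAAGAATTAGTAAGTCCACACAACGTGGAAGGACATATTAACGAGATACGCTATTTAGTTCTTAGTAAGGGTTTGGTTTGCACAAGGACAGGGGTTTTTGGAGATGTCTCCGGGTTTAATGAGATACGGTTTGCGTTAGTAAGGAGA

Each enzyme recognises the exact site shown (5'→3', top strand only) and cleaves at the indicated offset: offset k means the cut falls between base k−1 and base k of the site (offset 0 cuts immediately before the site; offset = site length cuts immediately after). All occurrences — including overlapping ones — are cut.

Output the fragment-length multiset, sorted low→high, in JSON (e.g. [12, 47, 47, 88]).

Site scan:
  WciI GGTTT/3: at [123, 128, 146, 166, 181] ⇒ [126, 131, 149, 169, 184]
  FykVI AAGGACA/3: at [3, 17, 82, 137] ⇒ [6, 20, 85, 140]
  XjeV TTAGTAAG/6: at [26, 50, 60, 115, 189] ⇒ [32, 56, 66, 121, 195]
  GruIII GAGAT/2: at [34, 43, 96, 154, 174, 197] ⇒ [36, 45, 98, 156, 176, 199]

All cut coordinates (distinct, sorted): [6, 20, 32, 36, 45, 56, 66, 85, 98, 121, 126, 131, 140, 149, 156, 169, 176, 184, 195, 199]

Fragments:
  6→20: 14 bp
  20→32: 12 bp
  32→36: 4 bp
  36→45: 9 bp
  45→56: 11 bp
  56→66: 10 bp
  66→85: 19 bp
  85→98: 13 bp
  98→121: 23 bp
  121→126: 5 bp
  126→131: 5 bp
  131→140: 9 bp
  140→149: 9 bp
  149→156: 7 bp
  156→169: 13 bp
  169→176: 7 bp
  176→184: 8 bp
  184→195: 11 bp
  195→199: 4 bp
  199→6 (wrap): 201-199+6 = 8 bp

[4,4,5,5,7,7,8,8,9,9,9,10,11,11,12,13,13,14,19,23]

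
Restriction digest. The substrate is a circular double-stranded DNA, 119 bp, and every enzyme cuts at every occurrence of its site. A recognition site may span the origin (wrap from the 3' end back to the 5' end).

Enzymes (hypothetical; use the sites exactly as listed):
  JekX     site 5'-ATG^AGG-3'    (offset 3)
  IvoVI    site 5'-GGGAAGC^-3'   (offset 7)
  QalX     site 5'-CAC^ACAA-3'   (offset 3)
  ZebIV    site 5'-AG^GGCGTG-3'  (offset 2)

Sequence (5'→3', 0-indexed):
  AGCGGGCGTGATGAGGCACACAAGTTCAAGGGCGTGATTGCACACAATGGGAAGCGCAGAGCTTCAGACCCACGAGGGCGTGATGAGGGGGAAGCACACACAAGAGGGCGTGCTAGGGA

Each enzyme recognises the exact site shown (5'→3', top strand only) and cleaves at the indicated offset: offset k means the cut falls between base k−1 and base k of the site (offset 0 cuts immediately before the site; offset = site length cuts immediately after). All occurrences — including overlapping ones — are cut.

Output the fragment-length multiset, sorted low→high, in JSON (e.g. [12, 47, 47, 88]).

Per-enzyme occurrences:
  JekX ATGAGG/3: at [10, 82] ⇒ [13, 85]
  IvoVI GGGAAGC/7: at [48, 88, 115] ⇒ [3, 55, 95]
  QalX CACACAA/3: at [16, 40, 96] ⇒ [19, 43, 99]
  ZebIV AGGGCGTG/2: at [28, 74, 104] ⇒ [30, 76, 106]

Pooled cuts: [3, 13, 19, 30, 43, 55, 76, 85, 95, 99, 106]

Fragments:
  3→13: 10 bp
  13→19: 6 bp
  19→30: 11 bp
  30→43: 13 bp
  43→55: 12 bp
  55→76: 21 bp
  76→85: 9 bp
  85→95: 10 bp
  95→99: 4 bp
  99→106: 7 bp
  106→3 (wrap): 119-106+3 = 16 bp

[4,6,7,9,10,10,11,12,13,16,21]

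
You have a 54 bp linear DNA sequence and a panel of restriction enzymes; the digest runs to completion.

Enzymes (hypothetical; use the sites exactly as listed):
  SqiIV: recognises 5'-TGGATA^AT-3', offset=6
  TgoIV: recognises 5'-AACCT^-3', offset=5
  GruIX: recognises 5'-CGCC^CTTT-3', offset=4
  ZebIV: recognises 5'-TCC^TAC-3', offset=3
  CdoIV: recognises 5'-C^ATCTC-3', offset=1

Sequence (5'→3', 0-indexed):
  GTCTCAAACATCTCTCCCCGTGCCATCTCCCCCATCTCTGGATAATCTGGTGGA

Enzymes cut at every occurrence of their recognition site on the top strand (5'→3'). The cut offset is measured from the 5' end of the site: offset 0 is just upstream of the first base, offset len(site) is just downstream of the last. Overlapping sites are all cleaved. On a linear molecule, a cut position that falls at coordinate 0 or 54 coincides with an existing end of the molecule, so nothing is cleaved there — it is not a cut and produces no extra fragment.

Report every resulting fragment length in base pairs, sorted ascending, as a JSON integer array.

[9,9,10,11,15]

Site scan:
  SqiIV (TGGATAAT, off=6): starts [38] → cuts [44]
  TgoIV (AACCT, off=5): no sites
  GruIX (CGCCCTTT, off=4): no sites
  ZebIV (TCCTAC, off=3): no sites
  CdoIV (CATCTC, off=1): starts [8, 23, 32] → cuts [9, 24, 33]

Pooled cuts: [9, 24, 33, 44]

Fragments:
  [0,9): 9 bp
  [9,24): 15 bp
  [24,33): 9 bp
  [33,44): 11 bp
  [44,54): 10 bp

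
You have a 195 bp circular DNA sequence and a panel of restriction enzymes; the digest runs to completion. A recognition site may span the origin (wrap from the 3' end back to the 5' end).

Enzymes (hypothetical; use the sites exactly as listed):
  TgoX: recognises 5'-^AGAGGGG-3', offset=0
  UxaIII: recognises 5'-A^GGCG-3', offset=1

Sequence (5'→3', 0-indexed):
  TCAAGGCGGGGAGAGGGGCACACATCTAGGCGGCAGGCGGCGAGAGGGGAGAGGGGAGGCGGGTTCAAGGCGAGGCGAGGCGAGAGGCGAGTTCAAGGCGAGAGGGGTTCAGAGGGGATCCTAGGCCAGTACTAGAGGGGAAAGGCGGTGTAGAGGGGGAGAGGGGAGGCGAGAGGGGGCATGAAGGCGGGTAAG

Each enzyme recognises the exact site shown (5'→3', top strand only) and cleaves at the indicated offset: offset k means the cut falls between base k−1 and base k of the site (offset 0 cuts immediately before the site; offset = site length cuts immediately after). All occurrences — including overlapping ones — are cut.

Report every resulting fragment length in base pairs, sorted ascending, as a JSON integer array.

Site scan:
  TgoX (AGAGGGG, off=0): starts [11, 42, 49, 100, 110, 133, 151, 159, 171] → cuts [11, 42, 49, 100, 110, 133, 151, 159, 171]
  UxaIII (AGGCG, off=1): starts [3, 27, 34, 56, 67, 72, 77, 84, 95, 142, 166, 184] → cuts [4, 28, 35, 57, 68, 73, 78, 85, 96, 143, 167, 185]

Pooled cuts: [4, 11, 28, 35, 42, 49, 57, 68, 73, 78, 85, 96, 100, 110, 133, 143, 151, 159, 167, 171, 185]

Fragments:
  4→11: 7 bp
  11→28: 17 bp
  28→35: 7 bp
  35→42: 7 bp
  42→49: 7 bp
  49→57: 8 bp
  57→68: 11 bp
  68→73: 5 bp
  73→78: 5 bp
  78→85: 7 bp
  85→96: 11 bp
  96→100: 4 bp
  100→110: 10 bp
  110→133: 23 bp
  133→143: 10 bp
  143→151: 8 bp
  151→159: 8 bp
  159→167: 8 bp
  167→171: 4 bp
  171→185: 14 bp
  185→4 (wrap): 195-185+4 = 14 bp

[4,4,5,5,7,7,7,7,7,8,8,8,8,10,10,11,11,14,14,17,23]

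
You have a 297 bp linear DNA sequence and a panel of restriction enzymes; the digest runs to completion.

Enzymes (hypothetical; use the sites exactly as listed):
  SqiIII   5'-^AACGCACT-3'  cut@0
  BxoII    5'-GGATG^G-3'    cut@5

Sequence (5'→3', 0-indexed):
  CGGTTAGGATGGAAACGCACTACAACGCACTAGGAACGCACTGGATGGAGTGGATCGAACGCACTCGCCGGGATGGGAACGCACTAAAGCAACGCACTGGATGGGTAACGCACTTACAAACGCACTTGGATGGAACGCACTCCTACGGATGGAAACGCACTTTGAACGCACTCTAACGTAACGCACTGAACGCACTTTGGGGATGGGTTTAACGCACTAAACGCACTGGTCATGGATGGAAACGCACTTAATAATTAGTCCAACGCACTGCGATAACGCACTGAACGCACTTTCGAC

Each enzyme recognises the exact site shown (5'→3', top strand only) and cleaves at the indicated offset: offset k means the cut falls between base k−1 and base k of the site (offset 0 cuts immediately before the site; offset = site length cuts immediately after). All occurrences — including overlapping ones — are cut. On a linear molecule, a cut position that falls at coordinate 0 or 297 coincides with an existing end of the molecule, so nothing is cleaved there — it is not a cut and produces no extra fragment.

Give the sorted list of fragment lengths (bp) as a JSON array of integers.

Scan for sites:
  SqiIII (AACGCACT, off=0): starts [13, 23, 34, 57, 77, 90, 106, 118, 133, 153, 164, 179, 188, 210, 219, 240, 261, 274, 283] → cuts [13, 23, 34, 57, 77, 90, 106, 118, 133, 153, 164, 179, 188, 210, 219, 240, 261, 274, 283]
  BxoII (GGATGG, off=5): starts [6, 42, 70, 98, 127, 146, 200, 233] → cuts [11, 47, 75, 103, 132, 151, 205, 238]

All cut coordinates (distinct, sorted): [11, 13, 23, 34, 47, 57, 75, 77, 90, 103, 106, 118, 132, 133, 151, 153, 164, 179, 188, 205, 210, 219, 238, 240, 261, 274, 283]

Fragments:
  [0,11): 11 bp
  [11,13): 2 bp
  [13,23): 10 bp
  [23,34): 11 bp
  [34,47): 13 bp
  [47,57): 10 bp
  [57,75): 18 bp
  [75,77): 2 bp
  [77,90): 13 bp
  [90,103): 13 bp
  [103,106): 3 bp
  [106,118): 12 bp
  [118,132): 14 bp
  [132,133): 1 bp
  [133,151): 18 bp
  [151,153): 2 bp
  [153,164): 11 bp
  [164,179): 15 bp
  [179,188): 9 bp
  [188,205): 17 bp
  [205,210): 5 bp
  [210,219): 9 bp
  [219,238): 19 bp
  [238,240): 2 bp
  [240,261): 21 bp
  [261,274): 13 bp
  [274,283): 9 bp
  [283,297): 14 bp

[1,2,2,2,2,3,5,9,9,9,10,10,11,11,11,12,13,13,13,13,14,14,15,17,18,18,19,21]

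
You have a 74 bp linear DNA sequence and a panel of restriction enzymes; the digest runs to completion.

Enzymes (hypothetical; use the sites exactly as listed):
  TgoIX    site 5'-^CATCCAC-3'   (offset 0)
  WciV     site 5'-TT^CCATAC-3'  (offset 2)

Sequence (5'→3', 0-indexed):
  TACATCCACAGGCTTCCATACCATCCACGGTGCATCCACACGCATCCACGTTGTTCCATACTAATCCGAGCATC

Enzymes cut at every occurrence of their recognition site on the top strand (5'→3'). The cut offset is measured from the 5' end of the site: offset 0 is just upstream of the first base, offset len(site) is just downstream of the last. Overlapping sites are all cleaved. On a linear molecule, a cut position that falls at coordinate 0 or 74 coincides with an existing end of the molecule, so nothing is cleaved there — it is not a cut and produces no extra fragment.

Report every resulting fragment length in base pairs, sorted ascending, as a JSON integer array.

[2,6,10,11,13,13,19]

Per-enzyme occurrences:
  TgoIX CATCCAC/0: at [2, 21, 32, 42] ⇒ [2, 21, 32, 42]
  WciV TTCCATAC/2: at [13, 53] ⇒ [15, 55]

All cut coordinates (distinct, sorted): [2, 15, 21, 32, 42, 55]

Fragments:
  [0,2): 2 bp
  [2,15): 13 bp
  [15,21): 6 bp
  [21,32): 11 bp
  [32,42): 10 bp
  [42,55): 13 bp
  [55,74): 19 bp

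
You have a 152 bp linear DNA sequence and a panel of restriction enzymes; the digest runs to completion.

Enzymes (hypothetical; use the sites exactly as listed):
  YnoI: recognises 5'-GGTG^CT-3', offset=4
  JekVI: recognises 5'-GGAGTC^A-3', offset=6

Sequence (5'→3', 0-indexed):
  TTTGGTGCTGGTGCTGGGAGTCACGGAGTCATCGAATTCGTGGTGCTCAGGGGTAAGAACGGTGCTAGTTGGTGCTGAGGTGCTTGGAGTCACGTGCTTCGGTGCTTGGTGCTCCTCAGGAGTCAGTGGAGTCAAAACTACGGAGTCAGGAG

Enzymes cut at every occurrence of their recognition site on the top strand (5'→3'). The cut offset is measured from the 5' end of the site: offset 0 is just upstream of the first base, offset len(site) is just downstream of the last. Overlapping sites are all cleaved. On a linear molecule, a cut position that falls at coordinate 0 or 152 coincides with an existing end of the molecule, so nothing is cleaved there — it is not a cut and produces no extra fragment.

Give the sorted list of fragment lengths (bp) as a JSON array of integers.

Site scan:
  YnoI GGTGCT/4: at [3, 9, 41, 60, 70, 78, 100, 107] ⇒ [7, 13, 45, 64, 74, 82, 104, 111]
  JekVI GGAGTCA/6: at [16, 24, 85, 118, 127, 141] ⇒ [22, 30, 91, 124, 133, 147]

All cut coordinates (distinct, sorted): [7, 13, 22, 30, 45, 64, 74, 82, 91, 104, 111, 124, 133, 147]

Fragments:
  [0,7): 7 bp
  [7,13): 6 bp
  [13,22): 9 bp
  [22,30): 8 bp
  [30,45): 15 bp
  [45,64): 19 bp
  [64,74): 10 bp
  [74,82): 8 bp
  [82,91): 9 bp
  [91,104): 13 bp
  [104,111): 7 bp
  [111,124): 13 bp
  [124,133): 9 bp
  [133,147): 14 bp
  [147,152): 5 bp

[5,6,7,7,8,8,9,9,9,10,13,13,14,15,19]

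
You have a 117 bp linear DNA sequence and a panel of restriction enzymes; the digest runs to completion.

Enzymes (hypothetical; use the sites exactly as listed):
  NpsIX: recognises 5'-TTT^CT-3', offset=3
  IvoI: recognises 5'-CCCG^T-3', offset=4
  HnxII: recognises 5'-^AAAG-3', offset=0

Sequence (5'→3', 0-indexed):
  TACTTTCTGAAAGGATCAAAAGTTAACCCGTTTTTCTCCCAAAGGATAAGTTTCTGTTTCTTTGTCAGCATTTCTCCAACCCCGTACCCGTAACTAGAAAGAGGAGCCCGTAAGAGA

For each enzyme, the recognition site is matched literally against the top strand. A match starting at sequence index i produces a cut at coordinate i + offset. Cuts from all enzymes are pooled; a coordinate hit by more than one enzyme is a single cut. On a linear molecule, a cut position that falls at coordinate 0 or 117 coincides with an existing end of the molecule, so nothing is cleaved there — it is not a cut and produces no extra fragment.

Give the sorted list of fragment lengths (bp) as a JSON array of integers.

Per-enzyme occurrences:
  NpsIX (TTTCT, off=3): starts [3, 32, 50, 56, 70] → cuts [6, 35, 53, 59, 73]
  IvoI (CCCGT, off=4): starts [26, 80, 86, 106] → cuts [30, 84, 90, 110]
  HnxII (AAAG, off=0): starts [9, 18, 40, 97] → cuts [9, 18, 40, 97]

Pooled cuts: [6, 9, 18, 30, 35, 40, 53, 59, 73, 84, 90, 97, 110]

Fragment lengths:
  [0,6): 6 bp
  [6,9): 3 bp
  [9,18): 9 bp
  [18,30): 12 bp
  [30,35): 5 bp
  [35,40): 5 bp
  [40,53): 13 bp
  [53,59): 6 bp
  [59,73): 14 bp
  [73,84): 11 bp
  [84,90): 6 bp
  [90,97): 7 bp
  [97,110): 13 bp
  [110,117): 7 bp

[3,5,5,6,6,6,7,7,9,11,12,13,13,14]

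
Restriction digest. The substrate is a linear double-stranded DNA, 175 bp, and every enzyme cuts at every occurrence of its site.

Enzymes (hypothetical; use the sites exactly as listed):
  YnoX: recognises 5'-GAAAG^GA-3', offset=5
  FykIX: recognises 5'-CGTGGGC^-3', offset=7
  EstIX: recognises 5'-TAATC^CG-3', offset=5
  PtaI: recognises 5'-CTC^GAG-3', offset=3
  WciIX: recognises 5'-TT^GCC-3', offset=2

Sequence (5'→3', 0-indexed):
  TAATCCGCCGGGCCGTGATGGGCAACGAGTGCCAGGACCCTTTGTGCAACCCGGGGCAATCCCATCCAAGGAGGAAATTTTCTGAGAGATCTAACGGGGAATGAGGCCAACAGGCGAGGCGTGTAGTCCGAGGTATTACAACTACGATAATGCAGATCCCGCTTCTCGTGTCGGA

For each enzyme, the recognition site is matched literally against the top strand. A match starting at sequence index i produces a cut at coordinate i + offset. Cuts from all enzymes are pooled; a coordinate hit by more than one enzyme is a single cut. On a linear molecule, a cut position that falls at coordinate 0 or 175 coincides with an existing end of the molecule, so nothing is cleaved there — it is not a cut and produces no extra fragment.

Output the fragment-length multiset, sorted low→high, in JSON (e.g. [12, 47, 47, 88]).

[5,170]

Per-enzyme occurrences:
  YnoX (GAAAGGA, off=5): no sites
  FykIX (CGTGGGC, off=7): no sites
  EstIX (TAATCCG, off=5): starts [0] → cuts [5]
  PtaI (CTCGAG, off=3): no sites
  WciIX (TTGCC, off=2): no sites

All cut coordinates (distinct, sorted): [5]

Fragment lengths:
  [0,5): 5 bp
  [5,175): 170 bp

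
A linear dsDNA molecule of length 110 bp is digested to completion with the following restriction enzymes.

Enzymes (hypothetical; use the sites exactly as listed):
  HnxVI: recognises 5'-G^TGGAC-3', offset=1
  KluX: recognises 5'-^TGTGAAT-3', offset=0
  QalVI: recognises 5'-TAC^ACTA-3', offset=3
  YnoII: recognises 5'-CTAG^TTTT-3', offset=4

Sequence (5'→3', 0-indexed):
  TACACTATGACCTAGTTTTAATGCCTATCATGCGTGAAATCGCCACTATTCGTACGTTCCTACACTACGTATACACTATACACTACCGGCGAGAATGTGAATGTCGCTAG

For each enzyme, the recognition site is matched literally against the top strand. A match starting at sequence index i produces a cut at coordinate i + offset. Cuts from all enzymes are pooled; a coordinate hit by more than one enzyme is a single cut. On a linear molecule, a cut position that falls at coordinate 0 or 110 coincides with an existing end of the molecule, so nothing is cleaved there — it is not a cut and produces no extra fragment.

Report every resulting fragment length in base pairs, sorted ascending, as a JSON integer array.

Site scan:
  HnxVI (GTGGAC, off=1): no sites
  KluX (TGTGAAT, off=0): starts [95] → cuts [95]
  QalVI (TACACTA, off=3): starts [0, 60, 71, 78] → cuts [3, 63, 74, 81]
  YnoII (CTAGTTTT, off=4): starts [11] → cuts [15]

All cut coordinates (distinct, sorted): [3, 15, 63, 74, 81, 95]

Fragment lengths:
  [0,3): 3 bp
  [3,15): 12 bp
  [15,63): 48 bp
  [63,74): 11 bp
  [74,81): 7 bp
  [81,95): 14 bp
  [95,110): 15 bp

[3,7,11,12,14,15,48]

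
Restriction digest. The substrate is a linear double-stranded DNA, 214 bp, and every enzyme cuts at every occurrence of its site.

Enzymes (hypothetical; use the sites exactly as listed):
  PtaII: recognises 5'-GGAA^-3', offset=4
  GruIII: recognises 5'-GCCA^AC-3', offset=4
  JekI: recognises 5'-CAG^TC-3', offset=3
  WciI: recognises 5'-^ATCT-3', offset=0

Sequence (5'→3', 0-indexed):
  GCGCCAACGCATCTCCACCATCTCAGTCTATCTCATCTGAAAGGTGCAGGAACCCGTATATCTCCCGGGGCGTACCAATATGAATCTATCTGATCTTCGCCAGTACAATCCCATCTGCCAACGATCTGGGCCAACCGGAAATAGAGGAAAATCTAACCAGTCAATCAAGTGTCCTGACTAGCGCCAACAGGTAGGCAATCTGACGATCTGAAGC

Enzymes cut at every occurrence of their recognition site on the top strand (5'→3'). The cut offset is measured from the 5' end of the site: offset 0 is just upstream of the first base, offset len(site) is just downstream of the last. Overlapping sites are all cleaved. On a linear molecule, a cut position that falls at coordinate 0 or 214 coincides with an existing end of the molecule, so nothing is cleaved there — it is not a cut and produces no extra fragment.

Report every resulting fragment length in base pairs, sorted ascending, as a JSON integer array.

[1,3,3,4,4,5,5,6,7,7,7,8,8,9,9,9,10,10,11,18,20,24,26]

Scan for sites:
  PtaII (GGAA, off=4): starts [48, 136, 145] → cuts [52, 140, 149]
  GruIII (GCCAAC, off=4): starts [2, 116, 129, 182] → cuts [6, 120, 133, 186]
  JekI (CAGTC, off=3): starts [23, 157] → cuts [26, 160]
  WciI (ATCT, off=0): starts [10, 19, 29, 34, 59, 83, 87, 92, 112, 123, 150, 197, 205] → cuts [10, 19, 29, 34, 59, 83, 87, 92, 112, 123, 150, 197, 205]

Pooled cuts: [6, 10, 19, 26, 29, 34, 52, 59, 83, 87, 92, 112, 120, 123, 133, 140, 149, 150, 160, 186, 197, 205]

Fragments:
  [0,6): 6 bp
  [6,10): 4 bp
  [10,19): 9 bp
  [19,26): 7 bp
  [26,29): 3 bp
  [29,34): 5 bp
  [34,52): 18 bp
  [52,59): 7 bp
  [59,83): 24 bp
  [83,87): 4 bp
  [87,92): 5 bp
  [92,112): 20 bp
  [112,120): 8 bp
  [120,123): 3 bp
  [123,133): 10 bp
  [133,140): 7 bp
  [140,149): 9 bp
  [149,150): 1 bp
  [150,160): 10 bp
  [160,186): 26 bp
  [186,197): 11 bp
  [197,205): 8 bp
  [205,214): 9 bp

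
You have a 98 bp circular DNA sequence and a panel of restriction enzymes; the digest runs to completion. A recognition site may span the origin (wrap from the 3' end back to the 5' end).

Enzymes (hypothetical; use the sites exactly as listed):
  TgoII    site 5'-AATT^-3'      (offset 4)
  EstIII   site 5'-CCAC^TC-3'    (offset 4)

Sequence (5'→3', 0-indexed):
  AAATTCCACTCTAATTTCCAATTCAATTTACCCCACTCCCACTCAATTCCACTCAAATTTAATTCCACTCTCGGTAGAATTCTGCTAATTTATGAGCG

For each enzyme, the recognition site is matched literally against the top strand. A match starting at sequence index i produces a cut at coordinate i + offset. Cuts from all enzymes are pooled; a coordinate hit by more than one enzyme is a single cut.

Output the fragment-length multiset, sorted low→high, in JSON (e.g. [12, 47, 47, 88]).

[4,4,4,5,5,6,6,7,7,7,8,9,13,13]

Scan for sites:
  TgoII (AATT, off=4): starts [1, 12, 19, 24, 44, 55, 60, 77, 86] → cuts [5, 16, 23, 28, 48, 59, 64, 81, 90]
  EstIII (CCACTC, off=4): starts [5, 32, 38, 48, 64] → cuts [9, 36, 42, 52, 68]

All cut coordinates (distinct, sorted): [5, 9, 16, 23, 28, 36, 42, 48, 52, 59, 64, 68, 81, 90]

Fragments:
  5→9: 4 bp
  9→16: 7 bp
  16→23: 7 bp
  23→28: 5 bp
  28→36: 8 bp
  36→42: 6 bp
  42→48: 6 bp
  48→52: 4 bp
  52→59: 7 bp
  59→64: 5 bp
  64→68: 4 bp
  68→81: 13 bp
  81→90: 9 bp
  90→5 (wrap): 98-90+5 = 13 bp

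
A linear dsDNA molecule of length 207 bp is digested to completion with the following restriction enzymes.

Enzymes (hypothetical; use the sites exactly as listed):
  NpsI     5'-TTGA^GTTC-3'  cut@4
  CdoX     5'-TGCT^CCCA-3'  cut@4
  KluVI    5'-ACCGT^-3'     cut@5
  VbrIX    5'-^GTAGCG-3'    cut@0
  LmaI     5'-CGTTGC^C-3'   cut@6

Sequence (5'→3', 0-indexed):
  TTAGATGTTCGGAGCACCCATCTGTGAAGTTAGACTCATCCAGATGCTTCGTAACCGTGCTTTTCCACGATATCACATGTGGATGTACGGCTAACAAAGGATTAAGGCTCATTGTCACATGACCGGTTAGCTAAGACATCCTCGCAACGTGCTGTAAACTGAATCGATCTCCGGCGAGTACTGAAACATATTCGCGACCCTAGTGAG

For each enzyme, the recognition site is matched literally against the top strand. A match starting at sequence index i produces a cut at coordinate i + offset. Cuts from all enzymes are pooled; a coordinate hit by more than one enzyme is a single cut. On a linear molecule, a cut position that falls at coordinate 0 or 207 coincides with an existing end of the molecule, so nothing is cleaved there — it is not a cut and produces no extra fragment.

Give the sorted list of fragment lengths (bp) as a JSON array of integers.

Site scan:
  NpsI (TTGAGTTC, off=4): no sites
  CdoX (TGCTCCCA, off=4): no sites
  KluVI ACCGT/5: at [53] ⇒ [58]
  VbrIX (GTAGCG, off=0): no sites
  LmaI (CGTTGCC, off=6): no sites

All cut coordinates (distinct, sorted): [58]

Fragments:
  [0,58): 58 bp
  [58,207): 149 bp

[58,149]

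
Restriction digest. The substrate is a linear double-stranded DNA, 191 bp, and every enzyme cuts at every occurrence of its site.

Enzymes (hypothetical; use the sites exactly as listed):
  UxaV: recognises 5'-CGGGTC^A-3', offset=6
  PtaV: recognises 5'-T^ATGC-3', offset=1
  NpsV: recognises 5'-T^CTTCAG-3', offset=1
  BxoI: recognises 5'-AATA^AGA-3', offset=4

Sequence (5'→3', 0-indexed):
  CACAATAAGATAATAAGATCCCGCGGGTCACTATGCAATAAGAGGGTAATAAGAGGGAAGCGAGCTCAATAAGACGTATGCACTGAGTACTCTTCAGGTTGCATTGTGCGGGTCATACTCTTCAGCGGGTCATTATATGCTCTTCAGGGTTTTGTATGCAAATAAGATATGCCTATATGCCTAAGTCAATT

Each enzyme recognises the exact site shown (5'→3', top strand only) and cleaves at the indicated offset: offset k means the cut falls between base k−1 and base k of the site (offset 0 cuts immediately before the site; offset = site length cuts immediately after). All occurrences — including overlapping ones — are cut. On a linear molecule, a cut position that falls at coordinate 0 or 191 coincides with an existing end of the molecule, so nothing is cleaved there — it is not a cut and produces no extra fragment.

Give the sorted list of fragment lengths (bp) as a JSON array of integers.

[3,4,5,5,5,6,7,8,8,8,9,11,12,14,14,14,15,20,23]

Site scan:
  UxaV CGGGTCA/6: at [23, 108, 125] ⇒ [29, 114, 131]
  PtaV TATGC/1: at [31, 76, 135, 154, 167, 175] ⇒ [32, 77, 136, 155, 168, 176]
  NpsV TCTTCAG/1: at [90, 118, 140] ⇒ [91, 119, 141]
  BxoI AATAAGA/4: at [3, 11, 36, 47, 67, 160] ⇒ [7, 15, 40, 51, 71, 164]

All cut coordinates (distinct, sorted): [7, 15, 29, 32, 40, 51, 71, 77, 91, 114, 119, 131, 136, 141, 155, 164, 168, 176]

Fragment lengths:
  [0,7): 7 bp
  [7,15): 8 bp
  [15,29): 14 bp
  [29,32): 3 bp
  [32,40): 8 bp
  [40,51): 11 bp
  [51,71): 20 bp
  [71,77): 6 bp
  [77,91): 14 bp
  [91,114): 23 bp
  [114,119): 5 bp
  [119,131): 12 bp
  [131,136): 5 bp
  [136,141): 5 bp
  [141,155): 14 bp
  [155,164): 9 bp
  [164,168): 4 bp
  [168,176): 8 bp
  [176,191): 15 bp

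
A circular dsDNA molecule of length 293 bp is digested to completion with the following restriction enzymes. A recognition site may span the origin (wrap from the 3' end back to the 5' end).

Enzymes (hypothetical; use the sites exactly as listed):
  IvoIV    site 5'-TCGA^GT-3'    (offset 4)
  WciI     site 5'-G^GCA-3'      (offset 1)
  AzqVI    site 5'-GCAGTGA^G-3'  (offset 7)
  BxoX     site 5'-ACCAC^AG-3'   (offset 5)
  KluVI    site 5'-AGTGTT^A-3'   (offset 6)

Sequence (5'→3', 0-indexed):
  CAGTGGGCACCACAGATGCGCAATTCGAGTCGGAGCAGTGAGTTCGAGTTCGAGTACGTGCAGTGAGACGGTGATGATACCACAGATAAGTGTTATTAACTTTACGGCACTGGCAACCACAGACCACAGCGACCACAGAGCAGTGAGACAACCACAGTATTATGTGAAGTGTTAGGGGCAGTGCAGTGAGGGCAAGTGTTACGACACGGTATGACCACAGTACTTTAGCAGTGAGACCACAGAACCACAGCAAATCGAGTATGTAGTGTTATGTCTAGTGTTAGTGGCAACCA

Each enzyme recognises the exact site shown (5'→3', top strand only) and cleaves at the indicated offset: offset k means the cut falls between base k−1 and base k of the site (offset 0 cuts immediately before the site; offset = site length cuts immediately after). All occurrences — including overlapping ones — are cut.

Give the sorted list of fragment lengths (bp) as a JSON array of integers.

[2,4,4,5,6,6,6,6,7,7,8,8,8,9,9,9,10,10,11,12,12,12,12,13,13,15,16,17,18,18]

Per-enzyme occurrences:
  IvoIV (TCGAGT, off=4): starts [24, 43, 49, 254] → cuts [28, 47, 53, 258]
  WciI (GGCA, off=1): starts [5, 105, 111, 176, 190, 285] → cuts [6, 106, 112, 177, 191, 286]
  AzqVI (GCAGTGAG, off=7): starts [34, 59, 139, 182, 227] → cuts [41, 66, 146, 189, 234]
  BxoX (ACCACAG, off=5): starts [8, 78, 115, 122, 131, 150, 213, 235, 243, 289] → cuts [1, 13, 83, 120, 127, 136, 155, 218, 240, 248]
  KluVI (AGTGTTA, off=6): starts [88, 167, 194, 264, 276] → cuts [94, 173, 200, 270, 282]

All cut coordinates (distinct, sorted): [1, 6, 13, 28, 41, 47, 53, 66, 83, 94, 106, 112, 120, 127, 136, 146, 155, 173, 177, 189, 191, 200, 218, 234, 240, 248, 258, 270, 282, 286]

Fragments:
  1→6: 5 bp
  6→13: 7 bp
  13→28: 15 bp
  28→41: 13 bp
  41→47: 6 bp
  47→53: 6 bp
  53→66: 13 bp
  66→83: 17 bp
  83→94: 11 bp
  94→106: 12 bp
  106→112: 6 bp
  112→120: 8 bp
  120→127: 7 bp
  127→136: 9 bp
  136→146: 10 bp
  146→155: 9 bp
  155→173: 18 bp
  173→177: 4 bp
  177→189: 12 bp
  189→191: 2 bp
  191→200: 9 bp
  200→218: 18 bp
  218→234: 16 bp
  234→240: 6 bp
  240→248: 8 bp
  248→258: 10 bp
  258→270: 12 bp
  270→282: 12 bp
  282→286: 4 bp
  286→1 (wrap): 293-286+1 = 8 bp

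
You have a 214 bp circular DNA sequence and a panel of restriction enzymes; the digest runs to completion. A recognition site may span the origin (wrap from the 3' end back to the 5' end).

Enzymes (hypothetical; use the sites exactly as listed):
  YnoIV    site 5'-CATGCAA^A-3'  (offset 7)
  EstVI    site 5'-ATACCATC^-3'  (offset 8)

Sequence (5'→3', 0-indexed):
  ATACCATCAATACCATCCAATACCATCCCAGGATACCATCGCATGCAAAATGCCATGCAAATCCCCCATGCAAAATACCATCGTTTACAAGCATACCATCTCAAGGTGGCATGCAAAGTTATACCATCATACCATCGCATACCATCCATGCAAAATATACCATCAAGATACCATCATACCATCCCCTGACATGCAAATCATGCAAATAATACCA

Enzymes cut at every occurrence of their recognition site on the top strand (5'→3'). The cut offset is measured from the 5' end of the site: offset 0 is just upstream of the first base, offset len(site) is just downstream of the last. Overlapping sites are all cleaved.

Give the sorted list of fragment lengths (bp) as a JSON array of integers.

[7,8,8,8,9,9,9,10,10,11,11,12,12,13,13,13,16,17,18]

Site scan:
  YnoIV (CATGCAAA, off=7): starts [41, 53, 66, 109, 146, 189, 198] → cuts [48, 60, 73, 116, 153, 196, 205]
  EstVI (ATACCATC, off=8): starts [0, 9, 19, 32, 74, 92, 120, 128, 138, 156, 167, 175] → cuts [8, 17, 27, 40, 82, 100, 128, 136, 146, 164, 175, 183]

Pooled cuts: [8, 17, 27, 40, 48, 60, 73, 82, 100, 116, 128, 136, 146, 153, 164, 175, 183, 196, 205]

Fragment lengths:
  8→17: 9 bp
  17→27: 10 bp
  27→40: 13 bp
  40→48: 8 bp
  48→60: 12 bp
  60→73: 13 bp
  73→82: 9 bp
  82→100: 18 bp
  100→116: 16 bp
  116→128: 12 bp
  128→136: 8 bp
  136→146: 10 bp
  146→153: 7 bp
  153→164: 11 bp
  164→175: 11 bp
  175→183: 8 bp
  183→196: 13 bp
  196→205: 9 bp
  205→8 (wrap): 214-205+8 = 17 bp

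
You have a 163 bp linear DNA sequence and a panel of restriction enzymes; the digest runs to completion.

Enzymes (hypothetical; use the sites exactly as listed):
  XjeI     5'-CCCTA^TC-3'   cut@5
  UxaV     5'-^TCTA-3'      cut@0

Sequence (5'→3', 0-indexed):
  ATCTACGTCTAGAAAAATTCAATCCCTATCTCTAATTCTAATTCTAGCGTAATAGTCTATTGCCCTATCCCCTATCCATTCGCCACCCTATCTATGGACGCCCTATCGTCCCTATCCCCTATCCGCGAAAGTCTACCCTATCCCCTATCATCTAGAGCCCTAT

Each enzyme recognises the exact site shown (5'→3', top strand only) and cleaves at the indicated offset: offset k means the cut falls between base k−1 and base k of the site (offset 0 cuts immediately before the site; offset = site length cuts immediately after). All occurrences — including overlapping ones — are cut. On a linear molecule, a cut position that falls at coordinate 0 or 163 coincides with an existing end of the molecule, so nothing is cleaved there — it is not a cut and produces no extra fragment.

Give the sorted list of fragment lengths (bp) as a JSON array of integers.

Per-enzyme occurrences:
  XjeI (CCCTATC, off=5): starts [23, 62, 69, 85, 100, 109, 116, 135, 142] → cuts [28, 67, 74, 90, 105, 114, 121, 140, 147]
  UxaV (TCTA, off=0): starts [1, 7, 30, 36, 42, 55, 90, 131, 150] → cuts [1, 7, 30, 36, 42, 55, 90, 131, 150]

All cut coordinates (distinct, sorted): [1, 7, 28, 30, 36, 42, 55, 67, 74, 90, 105, 114, 121, 131, 140, 147, 150]

Fragments:
  [0,1): 1 bp
  [1,7): 6 bp
  [7,28): 21 bp
  [28,30): 2 bp
  [30,36): 6 bp
  [36,42): 6 bp
  [42,55): 13 bp
  [55,67): 12 bp
  [67,74): 7 bp
  [74,90): 16 bp
  [90,105): 15 bp
  [105,114): 9 bp
  [114,121): 7 bp
  [121,131): 10 bp
  [131,140): 9 bp
  [140,147): 7 bp
  [147,150): 3 bp
  [150,163): 13 bp

[1,2,3,6,6,6,7,7,7,9,9,10,12,13,13,15,16,21]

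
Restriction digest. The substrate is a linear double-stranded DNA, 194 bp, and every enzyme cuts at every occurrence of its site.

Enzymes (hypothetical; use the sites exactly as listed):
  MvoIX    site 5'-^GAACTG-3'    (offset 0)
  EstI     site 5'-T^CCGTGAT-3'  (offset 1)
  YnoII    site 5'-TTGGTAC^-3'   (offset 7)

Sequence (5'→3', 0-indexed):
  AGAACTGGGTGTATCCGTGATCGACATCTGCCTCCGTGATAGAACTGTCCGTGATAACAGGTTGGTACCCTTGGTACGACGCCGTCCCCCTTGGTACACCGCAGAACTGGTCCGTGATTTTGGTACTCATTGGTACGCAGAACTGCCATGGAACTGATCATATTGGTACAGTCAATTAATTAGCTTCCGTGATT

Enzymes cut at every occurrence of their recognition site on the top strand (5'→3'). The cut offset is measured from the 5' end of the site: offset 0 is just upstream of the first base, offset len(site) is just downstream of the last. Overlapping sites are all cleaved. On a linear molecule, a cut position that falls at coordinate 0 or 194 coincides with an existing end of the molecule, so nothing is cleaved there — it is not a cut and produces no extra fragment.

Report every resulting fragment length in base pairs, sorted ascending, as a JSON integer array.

[1,3,6,7,8,8,8,9,10,11,13,15,17,19,19,20,20]

Per-enzyme occurrences:
  MvoIX (GAACTG, off=0): starts [1, 41, 103, 139, 150] → cuts [1, 41, 103, 139, 150]
  EstI (TCCGTGAT, off=1): starts [13, 32, 47, 110, 185] → cuts [14, 33, 48, 111, 186]
  YnoII (TTGGTAC, off=7): starts [61, 70, 90, 119, 129, 162] → cuts [68, 77, 97, 126, 136, 169]

Pooled cuts: [1, 14, 33, 41, 48, 68, 77, 97, 103, 111, 126, 136, 139, 150, 169, 186]

Fragments:
  [0,1): 1 bp
  [1,14): 13 bp
  [14,33): 19 bp
  [33,41): 8 bp
  [41,48): 7 bp
  [48,68): 20 bp
  [68,77): 9 bp
  [77,97): 20 bp
  [97,103): 6 bp
  [103,111): 8 bp
  [111,126): 15 bp
  [126,136): 10 bp
  [136,139): 3 bp
  [139,150): 11 bp
  [150,169): 19 bp
  [169,186): 17 bp
  [186,194): 8 bp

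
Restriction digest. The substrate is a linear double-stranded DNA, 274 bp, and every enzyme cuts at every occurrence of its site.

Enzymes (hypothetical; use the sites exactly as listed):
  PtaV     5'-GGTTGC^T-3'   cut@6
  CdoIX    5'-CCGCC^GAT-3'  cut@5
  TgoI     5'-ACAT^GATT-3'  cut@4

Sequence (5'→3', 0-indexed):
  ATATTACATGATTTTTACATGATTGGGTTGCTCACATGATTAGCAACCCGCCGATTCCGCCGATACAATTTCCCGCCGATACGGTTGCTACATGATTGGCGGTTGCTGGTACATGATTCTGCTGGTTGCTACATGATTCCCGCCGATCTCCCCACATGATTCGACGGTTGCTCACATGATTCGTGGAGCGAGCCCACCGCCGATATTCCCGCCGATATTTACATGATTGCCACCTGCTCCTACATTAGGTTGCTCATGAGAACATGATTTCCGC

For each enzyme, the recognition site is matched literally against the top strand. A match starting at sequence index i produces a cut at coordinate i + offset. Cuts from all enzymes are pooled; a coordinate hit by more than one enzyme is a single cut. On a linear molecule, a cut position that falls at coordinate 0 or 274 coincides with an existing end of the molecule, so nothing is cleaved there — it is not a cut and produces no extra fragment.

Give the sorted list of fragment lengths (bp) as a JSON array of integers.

[5,5,6,6,8,9,9,9,10,11,11,11,11,12,12,13,13,14,15,15,16,24,29]

Per-enzyme occurrences:
  PtaV (GGTTGCT, off=6): starts [25, 82, 100, 123, 165, 247] → cuts [31, 88, 106, 129, 171, 253]
  CdoIX (CCGCCGAT, off=5): starts [47, 56, 72, 139, 196, 208] → cuts [52, 61, 77, 144, 201, 213]
  TgoI (ACATGATT, off=4): starts [5, 16, 33, 89, 110, 130, 153, 173, 220, 261] → cuts [9, 20, 37, 93, 114, 134, 157, 177, 224, 265]

Pooled cuts: [9, 20, 31, 37, 52, 61, 77, 88, 93, 106, 114, 129, 134, 144, 157, 171, 177, 201, 213, 224, 253, 265]

Fragment lengths:
  [0,9): 9 bp
  [9,20): 11 bp
  [20,31): 11 bp
  [31,37): 6 bp
  [37,52): 15 bp
  [52,61): 9 bp
  [61,77): 16 bp
  [77,88): 11 bp
  [88,93): 5 bp
  [93,106): 13 bp
  [106,114): 8 bp
  [114,129): 15 bp
  [129,134): 5 bp
  [134,144): 10 bp
  [144,157): 13 bp
  [157,171): 14 bp
  [171,177): 6 bp
  [177,201): 24 bp
  [201,213): 12 bp
  [213,224): 11 bp
  [224,253): 29 bp
  [253,265): 12 bp
  [265,274): 9 bp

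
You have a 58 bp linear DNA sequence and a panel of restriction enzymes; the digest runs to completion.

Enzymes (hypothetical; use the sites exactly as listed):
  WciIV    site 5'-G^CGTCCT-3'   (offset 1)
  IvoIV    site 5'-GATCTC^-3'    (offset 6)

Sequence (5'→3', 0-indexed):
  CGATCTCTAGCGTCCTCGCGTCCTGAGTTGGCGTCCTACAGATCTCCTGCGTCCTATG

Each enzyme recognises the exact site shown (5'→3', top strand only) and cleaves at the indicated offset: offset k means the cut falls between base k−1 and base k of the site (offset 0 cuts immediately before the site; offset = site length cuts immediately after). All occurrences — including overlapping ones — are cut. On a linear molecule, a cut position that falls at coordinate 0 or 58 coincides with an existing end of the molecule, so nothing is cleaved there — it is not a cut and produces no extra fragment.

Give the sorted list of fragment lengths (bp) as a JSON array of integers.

Per-enzyme occurrences:
  WciIV (GCGTCCT, off=1): starts [9, 17, 30, 48] → cuts [10, 18, 31, 49]
  IvoIV (GATCTC, off=6): starts [1, 40] → cuts [7, 46]

All cut coordinates (distinct, sorted): [7, 10, 18, 31, 46, 49]

Fragments:
  [0,7): 7 bp
  [7,10): 3 bp
  [10,18): 8 bp
  [18,31): 13 bp
  [31,46): 15 bp
  [46,49): 3 bp
  [49,58): 9 bp

[3,3,7,8,9,13,15]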